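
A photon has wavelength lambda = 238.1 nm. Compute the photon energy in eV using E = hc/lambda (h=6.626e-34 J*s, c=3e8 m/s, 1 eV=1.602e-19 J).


E = hc / lambda
= (6.626e-34)(3e8) / (238.1e-9)
= 1.9878e-25 / 2.3810e-07
= 8.3486e-19 J
Converting to eV: 8.3486e-19 / 1.602e-19
= 5.2114 eV

5.2114


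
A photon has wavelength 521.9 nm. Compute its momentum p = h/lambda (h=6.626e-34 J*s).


p = h / lambda
= 6.626e-34 / (521.9e-9)
= 6.626e-34 / 5.2190e-07
= 1.2696e-27 kg*m/s

1.2696e-27


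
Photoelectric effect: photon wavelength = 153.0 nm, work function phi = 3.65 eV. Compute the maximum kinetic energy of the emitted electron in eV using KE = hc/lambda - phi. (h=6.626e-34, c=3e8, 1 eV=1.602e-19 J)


E_photon = hc / lambda
= (6.626e-34)(3e8) / (153.0e-9)
= 1.2992e-18 J
= 8.11 eV
KE = E_photon - phi
= 8.11 - 3.65
= 4.46 eV

4.46


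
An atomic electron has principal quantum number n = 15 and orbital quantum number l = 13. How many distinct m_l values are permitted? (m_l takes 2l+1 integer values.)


m_l ranges from -l to +l in integer steps
So m_l goes from -13 to +13
Count = 2l + 1 = 2*13 + 1
= 27

27


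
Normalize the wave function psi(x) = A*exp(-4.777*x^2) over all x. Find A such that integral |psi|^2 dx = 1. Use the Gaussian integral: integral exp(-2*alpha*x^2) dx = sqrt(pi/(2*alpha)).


integral |psi|^2 dx = A^2 * sqrt(pi/(2*alpha)) = 1
A^2 = sqrt(2*alpha/pi)
= sqrt(2 * 4.777 / pi)
= 1.743884
A = sqrt(1.743884)
= 1.3206

1.3206


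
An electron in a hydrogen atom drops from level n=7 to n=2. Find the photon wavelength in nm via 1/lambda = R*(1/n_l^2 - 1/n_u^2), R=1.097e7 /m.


1/lambda = R * (1/n_l^2 - 1/n_u^2)
= 1.097e7 * (1/2^2 - 1/7^2)
= 1.097e7 * (0.25 - 0.020408)
= 1.097e7 * 0.229592
= 2.5186e+06 /m
lambda = 1 / 2.5186e+06 = 397.0424 nm

397.0424


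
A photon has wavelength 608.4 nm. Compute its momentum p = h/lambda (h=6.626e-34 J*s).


p = h / lambda
= 6.626e-34 / (608.4e-9)
= 6.626e-34 / 6.0840e-07
= 1.0891e-27 kg*m/s

1.0891e-27


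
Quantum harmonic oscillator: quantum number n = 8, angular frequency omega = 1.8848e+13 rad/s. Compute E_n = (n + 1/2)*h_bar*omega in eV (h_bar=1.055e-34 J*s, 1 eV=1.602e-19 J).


E = (n + 1/2) * h_bar * omega
= (8 + 0.5) * 1.055e-34 * 1.8848e+13
= 8.5 * 1.9885e-21
= 1.6902e-20 J
= 0.1055 eV

0.1055


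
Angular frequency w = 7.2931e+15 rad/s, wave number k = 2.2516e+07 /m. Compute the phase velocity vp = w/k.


vp = w / k
= 7.2931e+15 / 2.2516e+07
= 3.2391e+08 m/s

3.2391e+08


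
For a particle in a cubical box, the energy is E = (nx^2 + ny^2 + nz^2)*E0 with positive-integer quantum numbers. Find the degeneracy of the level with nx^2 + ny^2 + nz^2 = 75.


Enumerate all (nx, ny, nz) with nx^2 + ny^2 + nz^2 = 75:
(1,5,7)
(1,7,5)
(5,1,7)
(5,5,5)
(5,7,1)
(7,1,5)
(7,5,1)
Total degeneracy = 7

7


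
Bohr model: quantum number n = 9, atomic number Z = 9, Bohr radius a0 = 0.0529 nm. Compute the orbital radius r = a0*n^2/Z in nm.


r = a0 * n^2 / Z
= 0.0529 * 9^2 / 9
= 0.0529 * 81 / 9
= 0.4761 nm

0.4761


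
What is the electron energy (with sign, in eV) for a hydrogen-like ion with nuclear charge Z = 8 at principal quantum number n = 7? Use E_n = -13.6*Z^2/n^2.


E_n = -13.6 * Z^2 / n^2
= -13.6 * 8^2 / 7^2
= -13.6 * 64 / 49
= -17.7633 eV

-17.7633


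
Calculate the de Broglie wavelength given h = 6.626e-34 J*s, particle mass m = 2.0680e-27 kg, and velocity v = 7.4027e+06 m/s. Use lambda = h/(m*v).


lambda = h / (m * v)
= 6.626e-34 / (2.0680e-27 * 7.4027e+06)
= 6.626e-34 / 1.5309e-20
= 4.3282e-14 m

4.3282e-14


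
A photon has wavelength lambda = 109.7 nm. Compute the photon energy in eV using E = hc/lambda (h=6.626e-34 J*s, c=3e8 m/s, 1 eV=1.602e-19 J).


E = hc / lambda
= (6.626e-34)(3e8) / (109.7e-9)
= 1.9878e-25 / 1.0970e-07
= 1.8120e-18 J
Converting to eV: 1.8120e-18 / 1.602e-19
= 11.3111 eV

11.3111


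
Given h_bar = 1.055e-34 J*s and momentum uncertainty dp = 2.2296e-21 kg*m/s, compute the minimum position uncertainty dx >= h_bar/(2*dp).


dx = h_bar / (2 * dp)
= 1.055e-34 / (2 * 2.2296e-21)
= 1.055e-34 / 4.4592e-21
= 2.3659e-14 m

2.3659e-14


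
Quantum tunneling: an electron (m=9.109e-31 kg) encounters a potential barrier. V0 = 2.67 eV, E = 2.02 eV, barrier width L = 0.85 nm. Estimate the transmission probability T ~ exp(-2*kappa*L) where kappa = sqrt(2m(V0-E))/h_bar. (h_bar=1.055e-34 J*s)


V0 - E = 0.65 eV = 1.0413e-19 J
kappa = sqrt(2 * m * (V0-E)) / h_bar
= sqrt(2 * 9.109e-31 * 1.0413e-19) / 1.055e-34
= 4.1284e+09 /m
2*kappa*L = 2 * 4.1284e+09 * 0.85e-9
= 7.0183
T = exp(-7.0183) = 8.953055e-04

8.953055e-04


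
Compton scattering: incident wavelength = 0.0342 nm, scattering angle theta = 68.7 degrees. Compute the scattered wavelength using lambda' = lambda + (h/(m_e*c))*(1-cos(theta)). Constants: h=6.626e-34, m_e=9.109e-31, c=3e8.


Compton wavelength: h/(m_e*c) = 2.4247e-12 m
d_lambda = 2.4247e-12 * (1 - cos(68.7 deg))
= 2.4247e-12 * 0.636749
= 1.5439e-12 m = 0.001544 nm
lambda' = 0.0342 + 0.001544
= 0.035744 nm

0.035744


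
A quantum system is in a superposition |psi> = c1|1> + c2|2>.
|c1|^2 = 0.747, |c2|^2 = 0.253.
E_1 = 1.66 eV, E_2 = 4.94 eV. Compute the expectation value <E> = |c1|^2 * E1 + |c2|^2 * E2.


<E> = |c1|^2 * E1 + |c2|^2 * E2
= 0.747 * 1.66 + 0.253 * 4.94
= 1.24 + 1.2498
= 2.4898 eV

2.4898


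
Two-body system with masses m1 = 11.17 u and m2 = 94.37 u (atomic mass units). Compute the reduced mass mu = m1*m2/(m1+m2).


mu = m1 * m2 / (m1 + m2)
= 11.17 * 94.37 / (11.17 + 94.37)
= 1054.1129 / 105.54
= 9.9878 u

9.9878


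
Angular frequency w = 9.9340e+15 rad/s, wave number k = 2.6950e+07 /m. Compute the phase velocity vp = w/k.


vp = w / k
= 9.9340e+15 / 2.6950e+07
= 3.6861e+08 m/s

3.6861e+08


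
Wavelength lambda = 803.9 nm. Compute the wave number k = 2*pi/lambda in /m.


k = 2 * pi / lambda
= 6.2832 / (803.9e-9)
= 6.2832 / 8.0390e-07
= 7.8159e+06 /m

7.8159e+06


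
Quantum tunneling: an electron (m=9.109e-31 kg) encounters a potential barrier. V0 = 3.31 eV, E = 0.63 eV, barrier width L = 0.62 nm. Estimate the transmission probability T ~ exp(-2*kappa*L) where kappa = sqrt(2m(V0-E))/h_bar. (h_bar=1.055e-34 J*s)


V0 - E = 2.68 eV = 4.2934e-19 J
kappa = sqrt(2 * m * (V0-E)) / h_bar
= sqrt(2 * 9.109e-31 * 4.2934e-19) / 1.055e-34
= 8.3829e+09 /m
2*kappa*L = 2 * 8.3829e+09 * 0.62e-9
= 10.3949
T = exp(-10.3949) = 3.058961e-05

3.058961e-05


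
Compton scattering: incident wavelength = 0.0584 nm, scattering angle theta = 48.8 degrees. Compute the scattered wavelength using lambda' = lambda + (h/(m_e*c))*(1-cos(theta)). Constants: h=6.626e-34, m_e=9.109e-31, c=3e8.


Compton wavelength: h/(m_e*c) = 2.4247e-12 m
d_lambda = 2.4247e-12 * (1 - cos(48.8 deg))
= 2.4247e-12 * 0.341311
= 8.2758e-13 m = 0.000828 nm
lambda' = 0.0584 + 0.000828
= 0.059228 nm

0.059228


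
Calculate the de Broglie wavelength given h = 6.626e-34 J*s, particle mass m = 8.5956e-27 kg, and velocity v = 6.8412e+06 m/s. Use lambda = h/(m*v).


lambda = h / (m * v)
= 6.626e-34 / (8.5956e-27 * 6.8412e+06)
= 6.626e-34 / 5.8804e-20
= 1.1268e-14 m

1.1268e-14


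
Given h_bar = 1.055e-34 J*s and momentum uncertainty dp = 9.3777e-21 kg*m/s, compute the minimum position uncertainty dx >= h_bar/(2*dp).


dx = h_bar / (2 * dp)
= 1.055e-34 / (2 * 9.3777e-21)
= 1.055e-34 / 1.8755e-20
= 5.6250e-15 m

5.6250e-15


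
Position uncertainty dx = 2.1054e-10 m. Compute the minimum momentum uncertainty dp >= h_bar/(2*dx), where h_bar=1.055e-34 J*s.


dp = h_bar / (2 * dx)
= 1.055e-34 / (2 * 2.1054e-10)
= 1.055e-34 / 4.2108e-10
= 2.5055e-25 kg*m/s

2.5055e-25


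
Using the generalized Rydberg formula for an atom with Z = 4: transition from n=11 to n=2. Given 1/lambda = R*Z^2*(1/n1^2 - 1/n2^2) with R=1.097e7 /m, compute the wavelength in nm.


1/lambda = R * Z^2 * (1/n1^2 - 1/n2^2)
= 1.097e7 * 4^2 * (1/2^2 - 1/11^2)
= 1.097e7 * 16 * (0.25 - 0.008264)
= 4.2429e+07 /m
lambda = 1 / 4.2429e+07
= 23.5686 nm

23.5686


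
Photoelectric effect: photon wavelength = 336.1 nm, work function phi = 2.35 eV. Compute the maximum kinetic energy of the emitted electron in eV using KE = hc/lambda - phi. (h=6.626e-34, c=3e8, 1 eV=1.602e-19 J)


E_photon = hc / lambda
= (6.626e-34)(3e8) / (336.1e-9)
= 5.9143e-19 J
= 3.6918 eV
KE = E_photon - phi
= 3.6918 - 2.35
= 1.3418 eV

1.3418


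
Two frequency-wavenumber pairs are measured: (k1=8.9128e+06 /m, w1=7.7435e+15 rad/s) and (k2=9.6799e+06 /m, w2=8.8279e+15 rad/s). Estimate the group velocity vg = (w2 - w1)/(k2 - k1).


vg = (w2 - w1) / (k2 - k1)
= (8.8279e+15 - 7.7435e+15) / (9.6799e+06 - 8.9128e+06)
= 1.0844e+15 / 7.6710e+05
= 1.4136e+09 m/s

1.4136e+09


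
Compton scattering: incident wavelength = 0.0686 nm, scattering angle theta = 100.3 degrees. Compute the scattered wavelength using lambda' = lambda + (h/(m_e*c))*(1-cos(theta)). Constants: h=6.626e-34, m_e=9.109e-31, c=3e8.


Compton wavelength: h/(m_e*c) = 2.4247e-12 m
d_lambda = 2.4247e-12 * (1 - cos(100.3 deg))
= 2.4247e-12 * 1.178802
= 2.8583e-12 m = 0.002858 nm
lambda' = 0.0686 + 0.002858
= 0.071458 nm

0.071458


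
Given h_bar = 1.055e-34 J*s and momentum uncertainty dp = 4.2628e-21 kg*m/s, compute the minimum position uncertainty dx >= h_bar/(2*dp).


dx = h_bar / (2 * dp)
= 1.055e-34 / (2 * 4.2628e-21)
= 1.055e-34 / 8.5256e-21
= 1.2374e-14 m

1.2374e-14


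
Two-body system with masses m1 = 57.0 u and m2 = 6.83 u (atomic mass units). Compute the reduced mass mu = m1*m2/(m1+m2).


mu = m1 * m2 / (m1 + m2)
= 57.0 * 6.83 / (57.0 + 6.83)
= 389.31 / 63.83
= 6.0992 u

6.0992


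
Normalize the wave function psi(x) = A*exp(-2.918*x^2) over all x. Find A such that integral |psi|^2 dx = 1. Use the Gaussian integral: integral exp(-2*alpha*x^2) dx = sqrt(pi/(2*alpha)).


integral |psi|^2 dx = A^2 * sqrt(pi/(2*alpha)) = 1
A^2 = sqrt(2*alpha/pi)
= sqrt(2 * 2.918 / pi)
= 1.362959
A = sqrt(1.362959)
= 1.1675

1.1675


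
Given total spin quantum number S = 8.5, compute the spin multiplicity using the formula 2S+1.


Spin multiplicity = 2S + 1
= 2 * 8.5 + 1
= 17.0 + 1
= 18

18


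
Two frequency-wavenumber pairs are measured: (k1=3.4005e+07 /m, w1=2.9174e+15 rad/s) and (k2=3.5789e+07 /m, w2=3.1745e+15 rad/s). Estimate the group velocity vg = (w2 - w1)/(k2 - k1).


vg = (w2 - w1) / (k2 - k1)
= (3.1745e+15 - 2.9174e+15) / (3.5789e+07 - 3.4005e+07)
= 2.5710e+14 / 1.7840e+06
= 1.4411e+08 m/s

1.4411e+08


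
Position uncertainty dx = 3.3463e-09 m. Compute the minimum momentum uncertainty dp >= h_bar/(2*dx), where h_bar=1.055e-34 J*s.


dp = h_bar / (2 * dx)
= 1.055e-34 / (2 * 3.3463e-09)
= 1.055e-34 / 6.6926e-09
= 1.5764e-26 kg*m/s

1.5764e-26


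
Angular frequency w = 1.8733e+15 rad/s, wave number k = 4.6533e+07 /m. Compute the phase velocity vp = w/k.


vp = w / k
= 1.8733e+15 / 4.6533e+07
= 4.0257e+07 m/s

4.0257e+07


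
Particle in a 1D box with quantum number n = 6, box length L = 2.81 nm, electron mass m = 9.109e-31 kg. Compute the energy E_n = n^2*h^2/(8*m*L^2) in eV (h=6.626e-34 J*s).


E = n^2 * h^2 / (8 * m * L^2)
= 6^2 * (6.626e-34)^2 / (8 * 9.109e-31 * (2.81e-9)^2)
= 36 * 4.3904e-67 / (8 * 9.109e-31 * 7.8961e-18)
= 2.7468e-19 J
= 1.7146 eV

1.7146


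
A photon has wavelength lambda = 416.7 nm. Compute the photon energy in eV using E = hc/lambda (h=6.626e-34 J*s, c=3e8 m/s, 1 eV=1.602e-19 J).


E = hc / lambda
= (6.626e-34)(3e8) / (416.7e-9)
= 1.9878e-25 / 4.1670e-07
= 4.7703e-19 J
Converting to eV: 4.7703e-19 / 1.602e-19
= 2.9777 eV

2.9777


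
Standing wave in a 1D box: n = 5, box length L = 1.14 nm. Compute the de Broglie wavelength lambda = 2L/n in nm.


lambda = 2L / n
= 2 * 1.14 / 5
= 2.28 / 5
= 0.456 nm

0.456


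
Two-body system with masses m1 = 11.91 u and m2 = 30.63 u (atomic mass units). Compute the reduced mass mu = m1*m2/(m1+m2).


mu = m1 * m2 / (m1 + m2)
= 11.91 * 30.63 / (11.91 + 30.63)
= 364.8033 / 42.54
= 8.5755 u

8.5755


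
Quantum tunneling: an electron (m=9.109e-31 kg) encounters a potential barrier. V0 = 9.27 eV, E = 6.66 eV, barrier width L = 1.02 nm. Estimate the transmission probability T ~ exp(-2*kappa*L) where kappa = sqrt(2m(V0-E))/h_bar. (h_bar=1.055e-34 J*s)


V0 - E = 2.61 eV = 4.1812e-19 J
kappa = sqrt(2 * m * (V0-E)) / h_bar
= sqrt(2 * 9.109e-31 * 4.1812e-19) / 1.055e-34
= 8.2727e+09 /m
2*kappa*L = 2 * 8.2727e+09 * 1.02e-9
= 16.8764
T = exp(-16.8764) = 4.684645e-08

4.684645e-08


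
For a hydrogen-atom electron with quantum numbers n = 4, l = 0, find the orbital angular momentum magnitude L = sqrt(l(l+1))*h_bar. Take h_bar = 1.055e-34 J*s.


L = sqrt(l*(l+1)) * h_bar
= sqrt(0 * 1) * 1.055e-34
= sqrt(0) * 1.055e-34
= 0.0 * 1.055e-34
= 0.0000e+00 J*s

0.0000e+00


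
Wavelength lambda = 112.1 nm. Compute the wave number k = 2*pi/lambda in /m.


k = 2 * pi / lambda
= 6.2832 / (112.1e-9)
= 6.2832 / 1.1210e-07
= 5.6050e+07 /m

5.6050e+07


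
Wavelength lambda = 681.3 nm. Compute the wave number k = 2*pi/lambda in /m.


k = 2 * pi / lambda
= 6.2832 / (681.3e-9)
= 6.2832 / 6.8130e-07
= 9.2223e+06 /m

9.2223e+06


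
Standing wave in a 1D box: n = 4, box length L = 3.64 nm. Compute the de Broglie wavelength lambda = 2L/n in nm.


lambda = 2L / n
= 2 * 3.64 / 4
= 7.28 / 4
= 1.82 nm

1.82


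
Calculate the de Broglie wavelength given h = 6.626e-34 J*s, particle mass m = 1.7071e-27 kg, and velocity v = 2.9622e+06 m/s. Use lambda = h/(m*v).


lambda = h / (m * v)
= 6.626e-34 / (1.7071e-27 * 2.9622e+06)
= 6.626e-34 / 5.0568e-21
= 1.3103e-13 m

1.3103e-13


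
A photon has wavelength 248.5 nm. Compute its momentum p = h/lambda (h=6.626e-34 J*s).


p = h / lambda
= 6.626e-34 / (248.5e-9)
= 6.626e-34 / 2.4850e-07
= 2.6664e-27 kg*m/s

2.6664e-27


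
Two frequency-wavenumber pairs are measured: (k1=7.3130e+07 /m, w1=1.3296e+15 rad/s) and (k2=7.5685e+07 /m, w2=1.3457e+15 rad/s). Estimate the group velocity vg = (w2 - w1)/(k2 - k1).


vg = (w2 - w1) / (k2 - k1)
= (1.3457e+15 - 1.3296e+15) / (7.5685e+07 - 7.3130e+07)
= 1.6100e+13 / 2.5550e+06
= 6.3014e+06 m/s

6.3014e+06


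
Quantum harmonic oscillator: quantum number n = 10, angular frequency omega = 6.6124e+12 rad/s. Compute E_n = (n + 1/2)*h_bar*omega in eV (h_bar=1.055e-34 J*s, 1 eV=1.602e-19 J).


E = (n + 1/2) * h_bar * omega
= (10 + 0.5) * 1.055e-34 * 6.6124e+12
= 10.5 * 6.9761e-22
= 7.3249e-21 J
= 0.0457 eV

0.0457


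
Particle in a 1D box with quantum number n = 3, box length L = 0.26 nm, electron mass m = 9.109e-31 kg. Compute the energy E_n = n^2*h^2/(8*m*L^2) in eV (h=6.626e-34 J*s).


E = n^2 * h^2 / (8 * m * L^2)
= 3^2 * (6.626e-34)^2 / (8 * 9.109e-31 * (0.26e-9)^2)
= 9 * 4.3904e-67 / (8 * 9.109e-31 * 6.7600e-20)
= 8.0212e-18 J
= 50.0698 eV

50.0698


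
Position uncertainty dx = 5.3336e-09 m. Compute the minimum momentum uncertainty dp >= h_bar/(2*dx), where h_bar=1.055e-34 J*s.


dp = h_bar / (2 * dx)
= 1.055e-34 / (2 * 5.3336e-09)
= 1.055e-34 / 1.0667e-08
= 9.8901e-27 kg*m/s

9.8901e-27


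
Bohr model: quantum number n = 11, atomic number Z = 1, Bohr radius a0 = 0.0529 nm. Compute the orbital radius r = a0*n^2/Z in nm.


r = a0 * n^2 / Z
= 0.0529 * 11^2 / 1
= 0.0529 * 121 / 1
= 6.4009 nm

6.4009


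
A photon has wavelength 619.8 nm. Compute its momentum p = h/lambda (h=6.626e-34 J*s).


p = h / lambda
= 6.626e-34 / (619.8e-9)
= 6.626e-34 / 6.1980e-07
= 1.0691e-27 kg*m/s

1.0691e-27


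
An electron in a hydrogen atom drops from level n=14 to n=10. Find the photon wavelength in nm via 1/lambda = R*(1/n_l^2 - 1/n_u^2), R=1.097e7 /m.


1/lambda = R * (1/n_l^2 - 1/n_u^2)
= 1.097e7 * (1/10^2 - 1/14^2)
= 1.097e7 * (0.01 - 0.005102)
= 1.097e7 * 0.004898
= 5.3731e+04 /m
lambda = 1 / 5.3731e+04 = 18611.3643 nm

18611.3643


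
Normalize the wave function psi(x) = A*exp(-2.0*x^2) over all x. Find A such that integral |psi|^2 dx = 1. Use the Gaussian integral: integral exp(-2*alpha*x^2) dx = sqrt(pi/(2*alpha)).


integral |psi|^2 dx = A^2 * sqrt(pi/(2*alpha)) = 1
A^2 = sqrt(2*alpha/pi)
= sqrt(2 * 2.0 / pi)
= 1.128379
A = sqrt(1.128379)
= 1.0623

1.0623


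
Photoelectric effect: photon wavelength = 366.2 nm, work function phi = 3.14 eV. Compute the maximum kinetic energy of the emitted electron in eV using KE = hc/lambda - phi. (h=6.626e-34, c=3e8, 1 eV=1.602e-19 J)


E_photon = hc / lambda
= (6.626e-34)(3e8) / (366.2e-9)
= 5.4282e-19 J
= 3.3884 eV
KE = E_photon - phi
= 3.3884 - 3.14
= 0.2484 eV

0.2484


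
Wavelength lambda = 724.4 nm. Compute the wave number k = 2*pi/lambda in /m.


k = 2 * pi / lambda
= 6.2832 / (724.4e-9)
= 6.2832 / 7.2440e-07
= 8.6736e+06 /m

8.6736e+06


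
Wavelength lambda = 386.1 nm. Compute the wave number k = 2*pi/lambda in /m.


k = 2 * pi / lambda
= 6.2832 / (386.1e-9)
= 6.2832 / 3.8610e-07
= 1.6273e+07 /m

1.6273e+07


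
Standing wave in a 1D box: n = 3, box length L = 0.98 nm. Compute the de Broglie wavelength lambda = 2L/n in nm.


lambda = 2L / n
= 2 * 0.98 / 3
= 1.96 / 3
= 0.6533 nm

0.6533


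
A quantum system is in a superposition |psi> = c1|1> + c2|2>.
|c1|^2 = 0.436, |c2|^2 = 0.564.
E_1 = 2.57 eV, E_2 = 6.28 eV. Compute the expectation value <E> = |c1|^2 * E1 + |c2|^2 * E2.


<E> = |c1|^2 * E1 + |c2|^2 * E2
= 0.436 * 2.57 + 0.564 * 6.28
= 1.1205 + 3.5419
= 4.6624 eV

4.6624


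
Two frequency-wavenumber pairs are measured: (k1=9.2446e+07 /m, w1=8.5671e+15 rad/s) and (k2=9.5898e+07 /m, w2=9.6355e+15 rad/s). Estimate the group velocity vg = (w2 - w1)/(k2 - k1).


vg = (w2 - w1) / (k2 - k1)
= (9.6355e+15 - 8.5671e+15) / (9.5898e+07 - 9.2446e+07)
= 1.0684e+15 / 3.4520e+06
= 3.0950e+08 m/s

3.0950e+08


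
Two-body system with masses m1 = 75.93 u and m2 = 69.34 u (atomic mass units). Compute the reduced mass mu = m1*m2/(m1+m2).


mu = m1 * m2 / (m1 + m2)
= 75.93 * 69.34 / (75.93 + 69.34)
= 5264.9862 / 145.27
= 36.2428 u

36.2428


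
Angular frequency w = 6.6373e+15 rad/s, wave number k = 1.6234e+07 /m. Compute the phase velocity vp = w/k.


vp = w / k
= 6.6373e+15 / 1.6234e+07
= 4.0885e+08 m/s

4.0885e+08


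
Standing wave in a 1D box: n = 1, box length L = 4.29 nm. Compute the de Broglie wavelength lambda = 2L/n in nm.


lambda = 2L / n
= 2 * 4.29 / 1
= 8.58 / 1
= 8.58 nm

8.58


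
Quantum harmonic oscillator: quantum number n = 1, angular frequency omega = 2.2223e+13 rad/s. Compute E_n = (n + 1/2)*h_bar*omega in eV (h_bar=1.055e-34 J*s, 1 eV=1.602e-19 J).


E = (n + 1/2) * h_bar * omega
= (1 + 0.5) * 1.055e-34 * 2.2223e+13
= 1.5 * 2.3445e-21
= 3.5168e-21 J
= 0.022 eV

0.022


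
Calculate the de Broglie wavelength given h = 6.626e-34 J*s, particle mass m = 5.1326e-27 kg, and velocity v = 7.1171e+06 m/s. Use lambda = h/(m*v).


lambda = h / (m * v)
= 6.626e-34 / (5.1326e-27 * 7.1171e+06)
= 6.626e-34 / 3.6529e-20
= 1.8139e-14 m

1.8139e-14


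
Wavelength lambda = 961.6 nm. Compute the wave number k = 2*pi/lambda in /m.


k = 2 * pi / lambda
= 6.2832 / (961.6e-9)
= 6.2832 / 9.6160e-07
= 6.5341e+06 /m

6.5341e+06


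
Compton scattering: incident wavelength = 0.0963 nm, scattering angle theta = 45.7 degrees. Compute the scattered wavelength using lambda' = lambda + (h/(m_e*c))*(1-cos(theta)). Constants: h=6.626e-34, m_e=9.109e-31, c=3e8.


Compton wavelength: h/(m_e*c) = 2.4247e-12 m
d_lambda = 2.4247e-12 * (1 - cos(45.7 deg))
= 2.4247e-12 * 0.301585
= 7.3125e-13 m = 0.000731 nm
lambda' = 0.0963 + 0.000731
= 0.097031 nm

0.097031


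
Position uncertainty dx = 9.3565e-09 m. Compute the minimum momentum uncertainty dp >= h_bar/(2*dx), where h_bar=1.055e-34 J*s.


dp = h_bar / (2 * dx)
= 1.055e-34 / (2 * 9.3565e-09)
= 1.055e-34 / 1.8713e-08
= 5.6378e-27 kg*m/s

5.6378e-27


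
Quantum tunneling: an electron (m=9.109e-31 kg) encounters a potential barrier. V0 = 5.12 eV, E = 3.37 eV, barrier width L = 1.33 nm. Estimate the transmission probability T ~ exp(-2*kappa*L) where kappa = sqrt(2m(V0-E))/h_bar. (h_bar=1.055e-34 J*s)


V0 - E = 1.75 eV = 2.8035e-19 J
kappa = sqrt(2 * m * (V0-E)) / h_bar
= sqrt(2 * 9.109e-31 * 2.8035e-19) / 1.055e-34
= 6.7740e+09 /m
2*kappa*L = 2 * 6.7740e+09 * 1.33e-9
= 18.019
T = exp(-18.019) = 1.494389e-08

1.494389e-08


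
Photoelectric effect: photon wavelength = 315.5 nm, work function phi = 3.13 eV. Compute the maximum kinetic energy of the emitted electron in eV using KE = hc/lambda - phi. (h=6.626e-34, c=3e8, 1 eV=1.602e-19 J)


E_photon = hc / lambda
= (6.626e-34)(3e8) / (315.5e-9)
= 6.3005e-19 J
= 3.9329 eV
KE = E_photon - phi
= 3.9329 - 3.13
= 0.8029 eV

0.8029


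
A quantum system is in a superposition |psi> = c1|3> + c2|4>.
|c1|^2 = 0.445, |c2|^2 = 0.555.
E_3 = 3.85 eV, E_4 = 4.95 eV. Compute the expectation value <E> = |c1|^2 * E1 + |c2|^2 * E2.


<E> = |c1|^2 * E1 + |c2|^2 * E2
= 0.445 * 3.85 + 0.555 * 4.95
= 1.7133 + 2.7473
= 4.4605 eV

4.4605


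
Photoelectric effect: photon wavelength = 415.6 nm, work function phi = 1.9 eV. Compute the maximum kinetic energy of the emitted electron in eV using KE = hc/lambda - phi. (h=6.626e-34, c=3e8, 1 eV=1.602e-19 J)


E_photon = hc / lambda
= (6.626e-34)(3e8) / (415.6e-9)
= 4.7830e-19 J
= 2.9856 eV
KE = E_photon - phi
= 2.9856 - 1.9
= 1.0856 eV

1.0856


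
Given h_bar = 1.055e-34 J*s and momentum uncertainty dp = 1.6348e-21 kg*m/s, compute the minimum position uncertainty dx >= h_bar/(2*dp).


dx = h_bar / (2 * dp)
= 1.055e-34 / (2 * 1.6348e-21)
= 1.055e-34 / 3.2696e-21
= 3.2267e-14 m

3.2267e-14


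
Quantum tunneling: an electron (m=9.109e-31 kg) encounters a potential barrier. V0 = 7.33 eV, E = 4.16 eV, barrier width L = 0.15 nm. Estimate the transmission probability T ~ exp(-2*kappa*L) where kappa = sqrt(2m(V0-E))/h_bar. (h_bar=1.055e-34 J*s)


V0 - E = 3.17 eV = 5.0783e-19 J
kappa = sqrt(2 * m * (V0-E)) / h_bar
= sqrt(2 * 9.109e-31 * 5.0783e-19) / 1.055e-34
= 9.1171e+09 /m
2*kappa*L = 2 * 9.1171e+09 * 0.15e-9
= 2.7351
T = exp(-2.7351) = 6.488473e-02

6.488473e-02


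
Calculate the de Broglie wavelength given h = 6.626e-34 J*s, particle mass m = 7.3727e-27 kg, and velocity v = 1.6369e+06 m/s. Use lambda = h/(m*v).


lambda = h / (m * v)
= 6.626e-34 / (7.3727e-27 * 1.6369e+06)
= 6.626e-34 / 1.2068e-20
= 5.4904e-14 m

5.4904e-14


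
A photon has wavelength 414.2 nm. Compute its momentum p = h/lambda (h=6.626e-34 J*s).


p = h / lambda
= 6.626e-34 / (414.2e-9)
= 6.626e-34 / 4.1420e-07
= 1.5997e-27 kg*m/s

1.5997e-27


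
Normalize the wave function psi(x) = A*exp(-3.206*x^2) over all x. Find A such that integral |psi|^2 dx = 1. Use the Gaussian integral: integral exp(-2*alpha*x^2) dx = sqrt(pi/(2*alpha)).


integral |psi|^2 dx = A^2 * sqrt(pi/(2*alpha)) = 1
A^2 = sqrt(2*alpha/pi)
= sqrt(2 * 3.206 / pi)
= 1.428637
A = sqrt(1.428637)
= 1.1953

1.1953


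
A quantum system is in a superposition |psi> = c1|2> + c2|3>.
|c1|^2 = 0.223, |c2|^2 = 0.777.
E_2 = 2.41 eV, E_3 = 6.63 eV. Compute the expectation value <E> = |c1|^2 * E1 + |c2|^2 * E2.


<E> = |c1|^2 * E1 + |c2|^2 * E2
= 0.223 * 2.41 + 0.777 * 6.63
= 0.5374 + 5.1515
= 5.6889 eV

5.6889


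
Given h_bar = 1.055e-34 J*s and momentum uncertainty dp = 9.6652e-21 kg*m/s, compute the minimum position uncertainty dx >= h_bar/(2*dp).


dx = h_bar / (2 * dp)
= 1.055e-34 / (2 * 9.6652e-21)
= 1.055e-34 / 1.9330e-20
= 5.4577e-15 m

5.4577e-15


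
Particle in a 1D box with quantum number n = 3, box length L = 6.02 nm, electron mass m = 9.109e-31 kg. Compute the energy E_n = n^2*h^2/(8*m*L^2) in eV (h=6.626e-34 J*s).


E = n^2 * h^2 / (8 * m * L^2)
= 3^2 * (6.626e-34)^2 / (8 * 9.109e-31 * (6.02e-9)^2)
= 9 * 4.3904e-67 / (8 * 9.109e-31 * 3.6240e-17)
= 1.4962e-20 J
= 0.0934 eV

0.0934


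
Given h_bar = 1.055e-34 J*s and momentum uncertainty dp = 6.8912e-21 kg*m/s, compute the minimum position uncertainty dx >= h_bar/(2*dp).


dx = h_bar / (2 * dp)
= 1.055e-34 / (2 * 6.8912e-21)
= 1.055e-34 / 1.3782e-20
= 7.6547e-15 m

7.6547e-15


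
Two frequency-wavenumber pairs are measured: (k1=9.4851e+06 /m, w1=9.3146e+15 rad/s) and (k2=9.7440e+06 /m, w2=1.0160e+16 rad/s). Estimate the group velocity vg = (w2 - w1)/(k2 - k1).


vg = (w2 - w1) / (k2 - k1)
= (1.0160e+16 - 9.3146e+15) / (9.7440e+06 - 9.4851e+06)
= 8.4540e+14 / 2.5890e+05
= 3.2654e+09 m/s

3.2654e+09


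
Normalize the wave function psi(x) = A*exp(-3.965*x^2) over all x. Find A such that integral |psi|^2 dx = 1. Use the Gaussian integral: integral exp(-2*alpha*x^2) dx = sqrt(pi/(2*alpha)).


integral |psi|^2 dx = A^2 * sqrt(pi/(2*alpha)) = 1
A^2 = sqrt(2*alpha/pi)
= sqrt(2 * 3.965 / pi)
= 1.588772
A = sqrt(1.588772)
= 1.2605

1.2605


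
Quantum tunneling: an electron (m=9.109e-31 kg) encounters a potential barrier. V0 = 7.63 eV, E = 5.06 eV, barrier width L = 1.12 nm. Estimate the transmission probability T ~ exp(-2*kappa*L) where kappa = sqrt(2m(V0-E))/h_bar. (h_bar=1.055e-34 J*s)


V0 - E = 2.57 eV = 4.1171e-19 J
kappa = sqrt(2 * m * (V0-E)) / h_bar
= sqrt(2 * 9.109e-31 * 4.1171e-19) / 1.055e-34
= 8.2091e+09 /m
2*kappa*L = 2 * 8.2091e+09 * 1.12e-9
= 18.3884
T = exp(-18.3884) = 1.032817e-08

1.032817e-08


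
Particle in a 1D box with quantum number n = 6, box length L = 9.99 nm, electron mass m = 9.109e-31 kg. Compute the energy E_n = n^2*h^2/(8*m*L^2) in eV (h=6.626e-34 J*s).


E = n^2 * h^2 / (8 * m * L^2)
= 6^2 * (6.626e-34)^2 / (8 * 9.109e-31 * (9.99e-9)^2)
= 36 * 4.3904e-67 / (8 * 9.109e-31 * 9.9800e-17)
= 2.1733e-20 J
= 0.1357 eV

0.1357


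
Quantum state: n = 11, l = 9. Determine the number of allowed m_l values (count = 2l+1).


m_l ranges from -l to +l in integer steps
So m_l goes from -9 to +9
Count = 2l + 1 = 2*9 + 1
= 19

19


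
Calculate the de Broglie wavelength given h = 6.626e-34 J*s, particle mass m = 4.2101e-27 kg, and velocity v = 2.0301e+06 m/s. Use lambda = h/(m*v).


lambda = h / (m * v)
= 6.626e-34 / (4.2101e-27 * 2.0301e+06)
= 6.626e-34 / 8.5469e-21
= 7.7525e-14 m

7.7525e-14


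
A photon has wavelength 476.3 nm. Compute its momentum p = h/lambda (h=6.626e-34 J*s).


p = h / lambda
= 6.626e-34 / (476.3e-9)
= 6.626e-34 / 4.7630e-07
= 1.3911e-27 kg*m/s

1.3911e-27


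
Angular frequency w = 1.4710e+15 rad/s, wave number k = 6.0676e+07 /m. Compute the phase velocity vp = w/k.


vp = w / k
= 1.4710e+15 / 6.0676e+07
= 2.4244e+07 m/s

2.4244e+07


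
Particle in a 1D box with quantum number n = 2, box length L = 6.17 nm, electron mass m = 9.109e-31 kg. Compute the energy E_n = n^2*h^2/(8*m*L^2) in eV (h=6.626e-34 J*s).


E = n^2 * h^2 / (8 * m * L^2)
= 2^2 * (6.626e-34)^2 / (8 * 9.109e-31 * (6.17e-9)^2)
= 4 * 4.3904e-67 / (8 * 9.109e-31 * 3.8069e-17)
= 6.3304e-21 J
= 0.0395 eV

0.0395


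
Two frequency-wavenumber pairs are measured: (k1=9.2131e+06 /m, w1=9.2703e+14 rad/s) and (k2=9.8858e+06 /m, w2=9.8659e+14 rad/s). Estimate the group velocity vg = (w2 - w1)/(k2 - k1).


vg = (w2 - w1) / (k2 - k1)
= (9.8659e+14 - 9.2703e+14) / (9.8858e+06 - 9.2131e+06)
= 5.9560e+13 / 6.7270e+05
= 8.8539e+07 m/s

8.8539e+07


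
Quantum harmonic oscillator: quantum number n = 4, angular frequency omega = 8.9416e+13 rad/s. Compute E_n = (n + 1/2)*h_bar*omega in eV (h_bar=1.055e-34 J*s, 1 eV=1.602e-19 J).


E = (n + 1/2) * h_bar * omega
= (4 + 0.5) * 1.055e-34 * 8.9416e+13
= 4.5 * 9.4334e-21
= 4.2450e-20 J
= 0.265 eV

0.265


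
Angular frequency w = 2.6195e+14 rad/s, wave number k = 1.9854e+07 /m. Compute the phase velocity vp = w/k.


vp = w / k
= 2.6195e+14 / 1.9854e+07
= 1.3194e+07 m/s

1.3194e+07


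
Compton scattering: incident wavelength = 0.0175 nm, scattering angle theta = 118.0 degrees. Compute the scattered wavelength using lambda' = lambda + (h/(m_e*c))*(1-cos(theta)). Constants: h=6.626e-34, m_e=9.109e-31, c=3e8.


Compton wavelength: h/(m_e*c) = 2.4247e-12 m
d_lambda = 2.4247e-12 * (1 - cos(118.0 deg))
= 2.4247e-12 * 1.469472
= 3.5630e-12 m = 0.003563 nm
lambda' = 0.0175 + 0.003563
= 0.021063 nm

0.021063


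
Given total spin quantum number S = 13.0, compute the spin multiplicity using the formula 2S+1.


Spin multiplicity = 2S + 1
= 2 * 13.0 + 1
= 26.0 + 1
= 27

27


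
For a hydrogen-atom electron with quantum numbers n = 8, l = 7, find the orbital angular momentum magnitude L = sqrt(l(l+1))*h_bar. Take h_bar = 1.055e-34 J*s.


L = sqrt(l*(l+1)) * h_bar
= sqrt(7 * 8) * 1.055e-34
= sqrt(56) * 1.055e-34
= 7.4833 * 1.055e-34
= 7.8949e-34 J*s

7.8949e-34


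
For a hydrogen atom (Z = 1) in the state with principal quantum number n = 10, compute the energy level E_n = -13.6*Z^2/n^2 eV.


E_n = -13.6 * Z^2 / n^2
= -13.6 * 1^2 / 10^2
= -13.6 * 1 / 100
= -0.136 eV

-0.136


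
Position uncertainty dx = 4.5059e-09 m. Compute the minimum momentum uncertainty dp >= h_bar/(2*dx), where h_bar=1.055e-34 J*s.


dp = h_bar / (2 * dx)
= 1.055e-34 / (2 * 4.5059e-09)
= 1.055e-34 / 9.0118e-09
= 1.1707e-26 kg*m/s

1.1707e-26


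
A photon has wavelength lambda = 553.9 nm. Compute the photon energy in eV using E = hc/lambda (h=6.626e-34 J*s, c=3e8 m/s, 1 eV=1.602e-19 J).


E = hc / lambda
= (6.626e-34)(3e8) / (553.9e-9)
= 1.9878e-25 / 5.5390e-07
= 3.5887e-19 J
Converting to eV: 3.5887e-19 / 1.602e-19
= 2.2402 eV

2.2402


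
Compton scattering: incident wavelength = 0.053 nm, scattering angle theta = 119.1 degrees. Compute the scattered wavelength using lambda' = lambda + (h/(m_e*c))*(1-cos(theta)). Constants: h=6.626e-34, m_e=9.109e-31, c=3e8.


Compton wavelength: h/(m_e*c) = 2.4247e-12 m
d_lambda = 2.4247e-12 * (1 - cos(119.1 deg))
= 2.4247e-12 * 1.486335
= 3.6039e-12 m = 0.003604 nm
lambda' = 0.053 + 0.003604
= 0.056604 nm

0.056604


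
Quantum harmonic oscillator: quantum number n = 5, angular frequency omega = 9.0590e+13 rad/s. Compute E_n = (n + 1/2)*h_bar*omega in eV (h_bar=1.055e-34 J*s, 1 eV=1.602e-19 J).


E = (n + 1/2) * h_bar * omega
= (5 + 0.5) * 1.055e-34 * 9.0590e+13
= 5.5 * 9.5572e-21
= 5.2565e-20 J
= 0.3281 eV

0.3281


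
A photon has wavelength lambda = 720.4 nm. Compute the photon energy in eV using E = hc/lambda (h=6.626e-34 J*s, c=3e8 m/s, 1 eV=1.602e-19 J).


E = hc / lambda
= (6.626e-34)(3e8) / (720.4e-9)
= 1.9878e-25 / 7.2040e-07
= 2.7593e-19 J
Converting to eV: 2.7593e-19 / 1.602e-19
= 1.7224 eV

1.7224


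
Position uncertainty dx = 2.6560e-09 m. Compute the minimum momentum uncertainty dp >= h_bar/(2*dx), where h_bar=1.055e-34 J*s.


dp = h_bar / (2 * dx)
= 1.055e-34 / (2 * 2.6560e-09)
= 1.055e-34 / 5.3120e-09
= 1.9861e-26 kg*m/s

1.9861e-26


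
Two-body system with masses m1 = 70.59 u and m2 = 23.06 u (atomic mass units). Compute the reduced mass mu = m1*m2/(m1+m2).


mu = m1 * m2 / (m1 + m2)
= 70.59 * 23.06 / (70.59 + 23.06)
= 1627.8054 / 93.65
= 17.3818 u

17.3818


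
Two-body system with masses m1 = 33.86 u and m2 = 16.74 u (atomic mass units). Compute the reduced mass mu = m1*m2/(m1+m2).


mu = m1 * m2 / (m1 + m2)
= 33.86 * 16.74 / (33.86 + 16.74)
= 566.8164 / 50.6
= 11.2019 u

11.2019


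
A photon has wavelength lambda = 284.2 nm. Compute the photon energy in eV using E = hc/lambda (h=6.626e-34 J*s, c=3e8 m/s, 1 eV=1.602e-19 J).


E = hc / lambda
= (6.626e-34)(3e8) / (284.2e-9)
= 1.9878e-25 / 2.8420e-07
= 6.9944e-19 J
Converting to eV: 6.9944e-19 / 1.602e-19
= 4.366 eV

4.366


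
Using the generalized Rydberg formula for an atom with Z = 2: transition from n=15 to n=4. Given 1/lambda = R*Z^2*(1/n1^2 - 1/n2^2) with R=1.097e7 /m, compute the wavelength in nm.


1/lambda = R * Z^2 * (1/n1^2 - 1/n2^2)
= 1.097e7 * 2^2 * (1/4^2 - 1/15^2)
= 1.097e7 * 4 * (0.0625 - 0.004444)
= 2.5475e+06 /m
lambda = 1 / 2.5475e+06
= 392.5451 nm

392.5451


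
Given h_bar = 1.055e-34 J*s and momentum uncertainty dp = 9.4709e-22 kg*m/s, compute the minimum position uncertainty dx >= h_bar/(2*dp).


dx = h_bar / (2 * dp)
= 1.055e-34 / (2 * 9.4709e-22)
= 1.055e-34 / 1.8942e-21
= 5.5697e-14 m

5.5697e-14


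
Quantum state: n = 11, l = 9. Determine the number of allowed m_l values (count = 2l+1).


m_l ranges from -l to +l in integer steps
So m_l goes from -9 to +9
Count = 2l + 1 = 2*9 + 1
= 19

19


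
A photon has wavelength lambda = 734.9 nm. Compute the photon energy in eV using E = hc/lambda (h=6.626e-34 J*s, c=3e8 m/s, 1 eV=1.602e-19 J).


E = hc / lambda
= (6.626e-34)(3e8) / (734.9e-9)
= 1.9878e-25 / 7.3490e-07
= 2.7049e-19 J
Converting to eV: 2.7049e-19 / 1.602e-19
= 1.6884 eV

1.6884


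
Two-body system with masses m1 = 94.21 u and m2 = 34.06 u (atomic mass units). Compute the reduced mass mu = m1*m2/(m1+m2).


mu = m1 * m2 / (m1 + m2)
= 94.21 * 34.06 / (94.21 + 34.06)
= 3208.7926 / 128.27
= 25.0159 u

25.0159


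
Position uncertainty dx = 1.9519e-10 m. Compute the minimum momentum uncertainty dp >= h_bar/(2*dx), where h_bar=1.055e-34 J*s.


dp = h_bar / (2 * dx)
= 1.055e-34 / (2 * 1.9519e-10)
= 1.055e-34 / 3.9038e-10
= 2.7025e-25 kg*m/s

2.7025e-25


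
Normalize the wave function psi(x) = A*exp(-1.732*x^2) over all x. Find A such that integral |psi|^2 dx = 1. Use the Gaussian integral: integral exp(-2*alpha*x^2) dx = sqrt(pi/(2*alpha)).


integral |psi|^2 dx = A^2 * sqrt(pi/(2*alpha)) = 1
A^2 = sqrt(2*alpha/pi)
= sqrt(2 * 1.732 / pi)
= 1.05006
A = sqrt(1.05006)
= 1.0247

1.0247


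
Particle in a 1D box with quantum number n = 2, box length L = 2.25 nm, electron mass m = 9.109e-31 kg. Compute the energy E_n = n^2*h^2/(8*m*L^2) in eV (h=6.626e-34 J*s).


E = n^2 * h^2 / (8 * m * L^2)
= 2^2 * (6.626e-34)^2 / (8 * 9.109e-31 * (2.25e-9)^2)
= 4 * 4.3904e-67 / (8 * 9.109e-31 * 5.0625e-18)
= 4.7603e-20 J
= 0.2971 eV

0.2971


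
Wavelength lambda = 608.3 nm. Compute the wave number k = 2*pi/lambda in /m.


k = 2 * pi / lambda
= 6.2832 / (608.3e-9)
= 6.2832 / 6.0830e-07
= 1.0329e+07 /m

1.0329e+07


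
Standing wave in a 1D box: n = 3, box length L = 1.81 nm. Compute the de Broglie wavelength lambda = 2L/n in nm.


lambda = 2L / n
= 2 * 1.81 / 3
= 3.62 / 3
= 1.2067 nm

1.2067


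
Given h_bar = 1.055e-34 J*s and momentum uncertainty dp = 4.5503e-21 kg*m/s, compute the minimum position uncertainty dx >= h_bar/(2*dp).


dx = h_bar / (2 * dp)
= 1.055e-34 / (2 * 4.5503e-21)
= 1.055e-34 / 9.1006e-21
= 1.1593e-14 m

1.1593e-14


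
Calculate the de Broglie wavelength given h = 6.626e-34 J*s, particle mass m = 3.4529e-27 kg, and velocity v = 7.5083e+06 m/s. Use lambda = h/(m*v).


lambda = h / (m * v)
= 6.626e-34 / (3.4529e-27 * 7.5083e+06)
= 6.626e-34 / 2.5925e-20
= 2.5558e-14 m

2.5558e-14


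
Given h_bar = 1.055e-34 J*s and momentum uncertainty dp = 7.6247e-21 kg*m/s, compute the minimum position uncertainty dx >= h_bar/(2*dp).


dx = h_bar / (2 * dp)
= 1.055e-34 / (2 * 7.6247e-21)
= 1.055e-34 / 1.5249e-20
= 6.9183e-15 m

6.9183e-15


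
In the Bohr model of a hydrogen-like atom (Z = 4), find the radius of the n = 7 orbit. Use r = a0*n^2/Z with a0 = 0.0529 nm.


r = a0 * n^2 / Z
= 0.0529 * 7^2 / 4
= 0.0529 * 49 / 4
= 0.648 nm

0.648


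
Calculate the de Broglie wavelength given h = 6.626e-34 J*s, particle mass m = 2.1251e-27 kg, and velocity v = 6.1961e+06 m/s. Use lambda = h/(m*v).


lambda = h / (m * v)
= 6.626e-34 / (2.1251e-27 * 6.1961e+06)
= 6.626e-34 / 1.3167e-20
= 5.0322e-14 m

5.0322e-14


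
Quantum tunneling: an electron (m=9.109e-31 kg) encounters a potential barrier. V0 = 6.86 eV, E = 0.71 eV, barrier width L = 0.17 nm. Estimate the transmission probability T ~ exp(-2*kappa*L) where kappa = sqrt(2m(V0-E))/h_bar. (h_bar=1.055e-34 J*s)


V0 - E = 6.15 eV = 9.8523e-19 J
kappa = sqrt(2 * m * (V0-E)) / h_bar
= sqrt(2 * 9.109e-31 * 9.8523e-19) / 1.055e-34
= 1.2699e+10 /m
2*kappa*L = 2 * 1.2699e+10 * 0.17e-9
= 4.3176
T = exp(-4.3176) = 1.333142e-02

1.333142e-02


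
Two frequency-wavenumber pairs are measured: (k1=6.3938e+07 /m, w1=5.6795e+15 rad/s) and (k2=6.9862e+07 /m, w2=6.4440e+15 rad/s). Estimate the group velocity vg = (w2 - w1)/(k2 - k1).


vg = (w2 - w1) / (k2 - k1)
= (6.4440e+15 - 5.6795e+15) / (6.9862e+07 - 6.3938e+07)
= 7.6450e+14 / 5.9240e+06
= 1.2905e+08 m/s

1.2905e+08


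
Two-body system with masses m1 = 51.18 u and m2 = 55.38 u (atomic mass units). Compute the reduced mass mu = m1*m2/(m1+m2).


mu = m1 * m2 / (m1 + m2)
= 51.18 * 55.38 / (51.18 + 55.38)
= 2834.3484 / 106.56
= 26.5986 u

26.5986


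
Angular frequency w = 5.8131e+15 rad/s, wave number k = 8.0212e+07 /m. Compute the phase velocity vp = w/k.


vp = w / k
= 5.8131e+15 / 8.0212e+07
= 7.2472e+07 m/s

7.2472e+07


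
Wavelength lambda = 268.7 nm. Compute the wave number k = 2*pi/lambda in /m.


k = 2 * pi / lambda
= 6.2832 / (268.7e-9)
= 6.2832 / 2.6870e-07
= 2.3384e+07 /m

2.3384e+07


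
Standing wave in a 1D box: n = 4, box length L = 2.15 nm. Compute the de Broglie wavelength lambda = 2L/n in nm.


lambda = 2L / n
= 2 * 2.15 / 4
= 4.3 / 4
= 1.075 nm

1.075


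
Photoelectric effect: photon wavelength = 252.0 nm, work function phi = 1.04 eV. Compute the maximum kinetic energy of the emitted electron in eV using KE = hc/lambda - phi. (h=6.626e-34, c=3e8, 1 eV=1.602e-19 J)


E_photon = hc / lambda
= (6.626e-34)(3e8) / (252.0e-9)
= 7.8881e-19 J
= 4.9239 eV
KE = E_photon - phi
= 4.9239 - 1.04
= 3.8839 eV

3.8839


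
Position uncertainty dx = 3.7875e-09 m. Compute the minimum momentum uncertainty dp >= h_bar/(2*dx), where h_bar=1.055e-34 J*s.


dp = h_bar / (2 * dx)
= 1.055e-34 / (2 * 3.7875e-09)
= 1.055e-34 / 7.5750e-09
= 1.3927e-26 kg*m/s

1.3927e-26


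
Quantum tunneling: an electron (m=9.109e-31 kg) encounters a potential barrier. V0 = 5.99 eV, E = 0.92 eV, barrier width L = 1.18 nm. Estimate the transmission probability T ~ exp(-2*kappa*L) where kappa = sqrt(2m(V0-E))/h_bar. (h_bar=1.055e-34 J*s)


V0 - E = 5.07 eV = 8.1221e-19 J
kappa = sqrt(2 * m * (V0-E)) / h_bar
= sqrt(2 * 9.109e-31 * 8.1221e-19) / 1.055e-34
= 1.1530e+10 /m
2*kappa*L = 2 * 1.1530e+10 * 1.18e-9
= 27.211
T = exp(-27.211) = 1.521934e-12

1.521934e-12


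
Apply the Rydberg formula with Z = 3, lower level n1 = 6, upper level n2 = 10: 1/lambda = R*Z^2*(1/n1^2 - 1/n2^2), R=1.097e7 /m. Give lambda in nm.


1/lambda = R * Z^2 * (1/n1^2 - 1/n2^2)
= 1.097e7 * 3^2 * (1/6^2 - 1/10^2)
= 1.097e7 * 9 * (0.027778 - 0.01)
= 1.7552e+06 /m
lambda = 1 / 1.7552e+06
= 569.7356 nm

569.7356


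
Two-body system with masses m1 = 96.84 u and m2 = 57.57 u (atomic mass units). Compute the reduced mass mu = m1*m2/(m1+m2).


mu = m1 * m2 / (m1 + m2)
= 96.84 * 57.57 / (96.84 + 57.57)
= 5575.0788 / 154.41
= 36.1057 u

36.1057


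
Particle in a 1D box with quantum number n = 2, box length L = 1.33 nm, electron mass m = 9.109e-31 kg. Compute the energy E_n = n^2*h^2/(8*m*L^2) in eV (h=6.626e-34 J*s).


E = n^2 * h^2 / (8 * m * L^2)
= 2^2 * (6.626e-34)^2 / (8 * 9.109e-31 * (1.33e-9)^2)
= 4 * 4.3904e-67 / (8 * 9.109e-31 * 1.7689e-18)
= 1.3624e-19 J
= 0.8504 eV

0.8504


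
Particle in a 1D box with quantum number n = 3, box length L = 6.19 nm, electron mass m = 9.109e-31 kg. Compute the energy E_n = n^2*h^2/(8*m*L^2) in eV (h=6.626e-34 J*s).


E = n^2 * h^2 / (8 * m * L^2)
= 3^2 * (6.626e-34)^2 / (8 * 9.109e-31 * (6.19e-9)^2)
= 9 * 4.3904e-67 / (8 * 9.109e-31 * 3.8316e-17)
= 1.4152e-20 J
= 0.0883 eV

0.0883


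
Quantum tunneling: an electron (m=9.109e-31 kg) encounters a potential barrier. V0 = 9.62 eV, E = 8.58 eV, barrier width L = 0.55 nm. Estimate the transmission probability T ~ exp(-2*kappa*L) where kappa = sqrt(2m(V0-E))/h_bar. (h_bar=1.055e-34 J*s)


V0 - E = 1.04 eV = 1.6661e-19 J
kappa = sqrt(2 * m * (V0-E)) / h_bar
= sqrt(2 * 9.109e-31 * 1.6661e-19) / 1.055e-34
= 5.2221e+09 /m
2*kappa*L = 2 * 5.2221e+09 * 0.55e-9
= 5.7443
T = exp(-5.7443) = 3.200916e-03

3.200916e-03


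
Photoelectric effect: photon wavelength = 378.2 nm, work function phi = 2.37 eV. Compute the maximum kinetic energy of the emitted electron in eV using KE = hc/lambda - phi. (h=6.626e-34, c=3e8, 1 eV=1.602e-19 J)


E_photon = hc / lambda
= (6.626e-34)(3e8) / (378.2e-9)
= 5.2559e-19 J
= 3.2809 eV
KE = E_photon - phi
= 3.2809 - 2.37
= 0.9109 eV

0.9109
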